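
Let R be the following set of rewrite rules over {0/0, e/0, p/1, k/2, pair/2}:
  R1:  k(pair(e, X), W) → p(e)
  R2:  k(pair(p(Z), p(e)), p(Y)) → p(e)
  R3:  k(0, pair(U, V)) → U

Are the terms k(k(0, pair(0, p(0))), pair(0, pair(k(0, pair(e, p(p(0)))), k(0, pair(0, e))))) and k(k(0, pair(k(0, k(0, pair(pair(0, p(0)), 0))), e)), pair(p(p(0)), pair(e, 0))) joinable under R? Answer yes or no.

no — NF(t₁) = 0, NF(t₂) = p(p(0))

Reduce t₁ = k(k(0, pair(0, p(0))), pair(0, pair(k(0, pair(e, p(p(0)))), k(0, pair(0, e))))):
1. k(k(0, pair(0, p(0))), pair(0, pair(k(0, pair(e, p(p(0)))), k(0, pair(0, e)))))  →  k(0, pair(0, pair(k(0, pair(e, p(p(0)))), k(0, pair(0, e)))))   [R3 at 1]
2. k(0, pair(0, pair(k(0, pair(e, p(p(0)))), k(0, pair(0, e)))))  →  0   [R3 at ε]

Reduce t₂ = k(k(0, pair(k(0, k(0, pair(pair(0, p(0)), 0))), e)), pair(p(p(0)), pair(e, 0))):
1. k(k(0, pair(k(0, k(0, pair(pair(0, p(0)), 0))), e)), pair(p(p(0)), pair(e, 0)))  →  k(k(0, k(0, pair(pair(0, p(0)), 0))), pair(p(p(0)), pair(e, 0)))   [R3 at 1]
2. k(k(0, k(0, pair(pair(0, p(0)), 0))), pair(p(p(0)), pair(e, 0)))  →  k(k(0, pair(0, p(0))), pair(p(p(0)), pair(e, 0)))   [R3 at 1.2]
3. k(k(0, pair(0, p(0))), pair(p(p(0)), pair(e, 0)))  →  k(0, pair(p(p(0)), pair(e, 0)))   [R3 at 1]
4. k(0, pair(p(p(0)), pair(e, 0)))  →  p(p(0))   [R3 at ε]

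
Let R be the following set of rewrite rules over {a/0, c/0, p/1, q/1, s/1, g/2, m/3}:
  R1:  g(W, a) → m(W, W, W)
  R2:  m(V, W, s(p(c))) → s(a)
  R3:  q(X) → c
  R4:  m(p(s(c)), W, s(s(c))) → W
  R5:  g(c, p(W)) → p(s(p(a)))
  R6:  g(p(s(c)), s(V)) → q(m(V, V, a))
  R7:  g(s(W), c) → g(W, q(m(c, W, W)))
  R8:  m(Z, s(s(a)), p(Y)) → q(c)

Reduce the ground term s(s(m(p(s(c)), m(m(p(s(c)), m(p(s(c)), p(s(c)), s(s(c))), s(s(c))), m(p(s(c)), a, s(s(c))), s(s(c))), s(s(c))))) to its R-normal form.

s(s(a))

1. s(s(m(p(s(c)), m(m(p(s(c)), m(p(s(c)), p(s(c)), s(s(c))), s(s(c))), m(p(s(c)), a, s(s(c))), s(s(c))), s(s(c)))))  →  s(s(m(m(p(s(c)), m(p(s(c)), p(s(c)), s(s(c))), s(s(c))), m(p(s(c)), a, s(s(c))), s(s(c)))))   [R4 at 1.1]
2. s(s(m(m(p(s(c)), m(p(s(c)), p(s(c)), s(s(c))), s(s(c))), m(p(s(c)), a, s(s(c))), s(s(c)))))  →  s(s(m(m(p(s(c)), p(s(c)), s(s(c))), m(p(s(c)), a, s(s(c))), s(s(c)))))   [R4 at 1.1.1]
3. s(s(m(m(p(s(c)), p(s(c)), s(s(c))), m(p(s(c)), a, s(s(c))), s(s(c)))))  →  s(s(m(p(s(c)), m(p(s(c)), a, s(s(c))), s(s(c)))))   [R4 at 1.1.1]
4. s(s(m(p(s(c)), m(p(s(c)), a, s(s(c))), s(s(c)))))  →  s(s(m(p(s(c)), a, s(s(c)))))   [R4 at 1.1]
5. s(s(m(p(s(c)), a, s(s(c)))))  →  s(s(a))   [R4 at 1.1]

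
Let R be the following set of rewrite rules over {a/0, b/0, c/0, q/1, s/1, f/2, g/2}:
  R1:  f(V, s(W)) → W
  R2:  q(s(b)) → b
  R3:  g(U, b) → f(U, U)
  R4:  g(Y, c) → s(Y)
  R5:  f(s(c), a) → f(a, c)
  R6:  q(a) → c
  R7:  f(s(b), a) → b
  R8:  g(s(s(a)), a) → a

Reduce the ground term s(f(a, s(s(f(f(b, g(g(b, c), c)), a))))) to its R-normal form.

1. s(f(a, s(s(f(f(b, g(g(b, c), c)), a)))))  →  s(s(f(f(b, g(g(b, c), c)), a)))   [R1 at 1]
2. s(s(f(f(b, g(g(b, c), c)), a)))  →  s(s(f(f(b, s(g(b, c))), a)))   [R4 at 1.1.1.2]
3. s(s(f(f(b, s(g(b, c))), a)))  →  s(s(f(g(b, c), a)))   [R1 at 1.1.1]
4. s(s(f(g(b, c), a)))  →  s(s(f(s(b), a)))   [R4 at 1.1.1]
5. s(s(f(s(b), a)))  →  s(s(b))   [R7 at 1.1]

s(s(b))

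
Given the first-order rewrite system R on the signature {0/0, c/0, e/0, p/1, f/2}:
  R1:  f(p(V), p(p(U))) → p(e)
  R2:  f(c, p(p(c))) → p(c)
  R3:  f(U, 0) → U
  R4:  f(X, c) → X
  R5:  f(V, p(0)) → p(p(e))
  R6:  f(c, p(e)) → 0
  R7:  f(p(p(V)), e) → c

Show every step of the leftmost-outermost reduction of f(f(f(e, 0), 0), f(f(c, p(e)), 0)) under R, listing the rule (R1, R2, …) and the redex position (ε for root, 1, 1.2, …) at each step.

e

1. f(f(f(e, 0), 0), f(f(c, p(e)), 0))  →  f(f(e, 0), f(f(c, p(e)), 0))   [R3 at 1]
2. f(f(e, 0), f(f(c, p(e)), 0))  →  f(e, f(f(c, p(e)), 0))   [R3 at 1]
3. f(e, f(f(c, p(e)), 0))  →  f(e, f(c, p(e)))   [R3 at 2]
4. f(e, f(c, p(e)))  →  f(e, 0)   [R6 at 2]
5. f(e, 0)  →  e   [R3 at ε]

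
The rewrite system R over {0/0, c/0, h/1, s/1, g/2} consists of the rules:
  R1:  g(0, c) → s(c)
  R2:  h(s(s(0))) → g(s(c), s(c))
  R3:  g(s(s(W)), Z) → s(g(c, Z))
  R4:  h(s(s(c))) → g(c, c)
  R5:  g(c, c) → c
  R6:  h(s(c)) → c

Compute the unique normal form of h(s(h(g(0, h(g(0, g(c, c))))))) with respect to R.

1. h(s(h(g(0, h(g(0, g(c, c)))))))  →  h(s(h(g(0, h(g(0, c))))))   [R5 at 1.1.1.2.1.2]
2. h(s(h(g(0, h(g(0, c))))))  →  h(s(h(g(0, h(s(c))))))   [R1 at 1.1.1.2.1]
3. h(s(h(g(0, h(s(c))))))  →  h(s(h(g(0, c))))   [R6 at 1.1.1.2]
4. h(s(h(g(0, c))))  →  h(s(h(s(c))))   [R1 at 1.1.1]
5. h(s(h(s(c))))  →  h(s(c))   [R6 at 1.1]
6. h(s(c))  →  c   [R6 at ε]

c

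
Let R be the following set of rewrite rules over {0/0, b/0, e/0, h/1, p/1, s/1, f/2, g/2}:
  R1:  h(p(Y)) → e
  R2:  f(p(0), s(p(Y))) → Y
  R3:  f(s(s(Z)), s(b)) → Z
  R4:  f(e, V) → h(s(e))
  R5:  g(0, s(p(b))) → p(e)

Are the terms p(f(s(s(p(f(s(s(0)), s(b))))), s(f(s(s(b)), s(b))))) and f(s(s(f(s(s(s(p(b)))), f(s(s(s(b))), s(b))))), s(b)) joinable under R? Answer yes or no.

no — NF(t₁) = p(p(0)), NF(t₂) = s(p(b))

Reduce t₁ = p(f(s(s(p(f(s(s(0)), s(b))))), s(f(s(s(b)), s(b))))):
1. p(f(s(s(p(f(s(s(0)), s(b))))), s(f(s(s(b)), s(b)))))  →  p(f(s(s(p(0))), s(f(s(s(b)), s(b)))))   [R3 at 1.1.1.1.1]
2. p(f(s(s(p(0))), s(f(s(s(b)), s(b)))))  →  p(f(s(s(p(0))), s(b)))   [R3 at 1.2.1]
3. p(f(s(s(p(0))), s(b)))  →  p(p(0))   [R3 at 1]

Reduce t₂ = f(s(s(f(s(s(s(p(b)))), f(s(s(s(b))), s(b))))), s(b)):
1. f(s(s(f(s(s(s(p(b)))), f(s(s(s(b))), s(b))))), s(b))  →  f(s(s(s(p(b)))), f(s(s(s(b))), s(b)))   [R3 at ε]
2. f(s(s(s(p(b)))), f(s(s(s(b))), s(b)))  →  f(s(s(s(p(b)))), s(b))   [R3 at 2]
3. f(s(s(s(p(b)))), s(b))  →  s(p(b))   [R3 at ε]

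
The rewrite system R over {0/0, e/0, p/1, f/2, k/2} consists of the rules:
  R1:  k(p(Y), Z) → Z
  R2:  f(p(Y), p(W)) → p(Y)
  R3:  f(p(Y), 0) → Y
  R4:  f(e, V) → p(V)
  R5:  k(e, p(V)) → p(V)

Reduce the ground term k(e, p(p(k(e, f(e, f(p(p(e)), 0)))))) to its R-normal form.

p(p(p(p(e))))

1. k(e, p(p(k(e, f(e, f(p(p(e)), 0))))))  →  p(p(k(e, f(e, f(p(p(e)), 0)))))   [R5 at ε]
2. p(p(k(e, f(e, f(p(p(e)), 0)))))  →  p(p(k(e, p(f(p(p(e)), 0)))))   [R4 at 1.1.2]
3. p(p(k(e, p(f(p(p(e)), 0)))))  →  p(p(p(f(p(p(e)), 0))))   [R5 at 1.1]
4. p(p(p(f(p(p(e)), 0))))  →  p(p(p(p(e))))   [R3 at 1.1.1]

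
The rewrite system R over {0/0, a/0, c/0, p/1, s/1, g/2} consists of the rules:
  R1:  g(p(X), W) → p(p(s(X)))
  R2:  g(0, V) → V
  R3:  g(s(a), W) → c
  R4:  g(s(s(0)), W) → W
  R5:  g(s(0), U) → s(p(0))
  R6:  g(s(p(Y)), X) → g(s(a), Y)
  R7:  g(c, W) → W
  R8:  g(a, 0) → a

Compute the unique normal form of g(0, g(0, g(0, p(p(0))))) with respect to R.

1. g(0, g(0, g(0, p(p(0)))))  →  g(0, g(0, p(p(0))))   [R2 at ε]
2. g(0, g(0, p(p(0))))  →  g(0, p(p(0)))   [R2 at ε]
3. g(0, p(p(0)))  →  p(p(0))   [R2 at ε]

p(p(0))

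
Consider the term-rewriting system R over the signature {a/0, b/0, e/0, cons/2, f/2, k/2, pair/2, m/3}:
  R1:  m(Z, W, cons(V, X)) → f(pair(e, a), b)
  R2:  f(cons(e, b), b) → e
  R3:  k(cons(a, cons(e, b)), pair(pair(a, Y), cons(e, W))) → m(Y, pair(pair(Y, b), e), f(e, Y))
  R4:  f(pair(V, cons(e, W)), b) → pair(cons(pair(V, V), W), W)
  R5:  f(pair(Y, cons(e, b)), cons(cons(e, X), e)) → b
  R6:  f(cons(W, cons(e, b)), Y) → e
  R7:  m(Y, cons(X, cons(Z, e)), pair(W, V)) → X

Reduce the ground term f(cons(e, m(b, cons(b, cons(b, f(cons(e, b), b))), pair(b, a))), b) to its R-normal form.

1. f(cons(e, m(b, cons(b, cons(b, f(cons(e, b), b))), pair(b, a))), b)  →  f(cons(e, m(b, cons(b, cons(b, e)), pair(b, a))), b)   [R2 at 1.2.2.2.2]
2. f(cons(e, m(b, cons(b, cons(b, e)), pair(b, a))), b)  →  f(cons(e, b), b)   [R7 at 1.2]
3. f(cons(e, b), b)  →  e   [R2 at ε]

e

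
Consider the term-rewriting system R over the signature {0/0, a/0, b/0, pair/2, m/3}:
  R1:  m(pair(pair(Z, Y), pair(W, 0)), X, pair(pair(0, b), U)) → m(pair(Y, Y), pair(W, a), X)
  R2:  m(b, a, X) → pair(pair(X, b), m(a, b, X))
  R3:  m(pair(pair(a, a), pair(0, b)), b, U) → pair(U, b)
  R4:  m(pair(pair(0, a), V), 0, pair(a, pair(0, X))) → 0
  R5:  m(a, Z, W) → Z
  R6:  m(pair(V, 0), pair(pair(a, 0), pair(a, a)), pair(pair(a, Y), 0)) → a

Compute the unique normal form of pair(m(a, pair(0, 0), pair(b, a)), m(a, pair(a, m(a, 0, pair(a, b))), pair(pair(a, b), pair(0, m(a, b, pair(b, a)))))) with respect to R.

1. pair(m(a, pair(0, 0), pair(b, a)), m(a, pair(a, m(a, 0, pair(a, b))), pair(pair(a, b), pair(0, m(a, b, pair(b, a))))))  →  pair(pair(0, 0), m(a, pair(a, m(a, 0, pair(a, b))), pair(pair(a, b), pair(0, m(a, b, pair(b, a))))))   [R5 at 1]
2. pair(pair(0, 0), m(a, pair(a, m(a, 0, pair(a, b))), pair(pair(a, b), pair(0, m(a, b, pair(b, a))))))  →  pair(pair(0, 0), pair(a, m(a, 0, pair(a, b))))   [R5 at 2]
3. pair(pair(0, 0), pair(a, m(a, 0, pair(a, b))))  →  pair(pair(0, 0), pair(a, 0))   [R5 at 2.2]

pair(pair(0, 0), pair(a, 0))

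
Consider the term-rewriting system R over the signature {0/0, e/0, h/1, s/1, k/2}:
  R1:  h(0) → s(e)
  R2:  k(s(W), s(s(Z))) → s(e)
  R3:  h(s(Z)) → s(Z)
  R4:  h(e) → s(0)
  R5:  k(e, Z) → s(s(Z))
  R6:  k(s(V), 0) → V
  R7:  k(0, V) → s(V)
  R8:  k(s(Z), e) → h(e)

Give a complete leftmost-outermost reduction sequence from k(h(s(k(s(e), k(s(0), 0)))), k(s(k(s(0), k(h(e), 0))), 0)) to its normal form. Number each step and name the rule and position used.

1. k(h(s(k(s(e), k(s(0), 0)))), k(s(k(s(0), k(h(e), 0))), 0))  →  k(s(k(s(e), k(s(0), 0))), k(s(k(s(0), k(h(e), 0))), 0))   [R3 at 1]
2. k(s(k(s(e), k(s(0), 0))), k(s(k(s(0), k(h(e), 0))), 0))  →  k(s(k(s(e), 0)), k(s(k(s(0), k(h(e), 0))), 0))   [R6 at 1.1.2]
3. k(s(k(s(e), 0)), k(s(k(s(0), k(h(e), 0))), 0))  →  k(s(e), k(s(k(s(0), k(h(e), 0))), 0))   [R6 at 1.1]
4. k(s(e), k(s(k(s(0), k(h(e), 0))), 0))  →  k(s(e), k(s(0), k(h(e), 0)))   [R6 at 2]
5. k(s(e), k(s(0), k(h(e), 0)))  →  k(s(e), k(s(0), k(s(0), 0)))   [R4 at 2.2.1]
6. k(s(e), k(s(0), k(s(0), 0)))  →  k(s(e), k(s(0), 0))   [R6 at 2.2]
7. k(s(e), k(s(0), 0))  →  k(s(e), 0)   [R6 at 2]
8. k(s(e), 0)  →  e   [R6 at ε]

e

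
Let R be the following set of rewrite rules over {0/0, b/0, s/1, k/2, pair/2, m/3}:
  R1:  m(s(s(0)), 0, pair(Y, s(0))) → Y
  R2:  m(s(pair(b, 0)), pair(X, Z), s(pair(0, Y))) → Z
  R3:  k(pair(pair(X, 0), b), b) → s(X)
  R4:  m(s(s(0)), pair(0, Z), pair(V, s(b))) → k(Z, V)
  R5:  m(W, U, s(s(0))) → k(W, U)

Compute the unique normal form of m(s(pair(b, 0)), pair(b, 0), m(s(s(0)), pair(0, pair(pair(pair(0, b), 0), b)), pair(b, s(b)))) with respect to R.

1. m(s(pair(b, 0)), pair(b, 0), m(s(s(0)), pair(0, pair(pair(pair(0, b), 0), b)), pair(b, s(b))))  →  m(s(pair(b, 0)), pair(b, 0), k(pair(pair(pair(0, b), 0), b), b))   [R4 at 3]
2. m(s(pair(b, 0)), pair(b, 0), k(pair(pair(pair(0, b), 0), b), b))  →  m(s(pair(b, 0)), pair(b, 0), s(pair(0, b)))   [R3 at 3]
3. m(s(pair(b, 0)), pair(b, 0), s(pair(0, b)))  →  0   [R2 at ε]

0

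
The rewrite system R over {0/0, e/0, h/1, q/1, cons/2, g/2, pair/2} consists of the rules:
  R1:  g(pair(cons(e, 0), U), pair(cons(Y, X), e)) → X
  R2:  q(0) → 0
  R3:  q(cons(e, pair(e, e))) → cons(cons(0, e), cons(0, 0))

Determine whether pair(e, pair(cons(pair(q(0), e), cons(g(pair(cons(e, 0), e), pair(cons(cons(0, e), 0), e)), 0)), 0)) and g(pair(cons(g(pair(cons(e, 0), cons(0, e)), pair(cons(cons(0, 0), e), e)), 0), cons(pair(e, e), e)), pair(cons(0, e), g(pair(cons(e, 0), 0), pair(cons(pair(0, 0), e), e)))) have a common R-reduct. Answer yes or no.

Reduce t₁ = pair(e, pair(cons(pair(q(0), e), cons(g(pair(cons(e, 0), e), pair(cons(cons(0, e), 0), e)), 0)), 0)):
1. pair(e, pair(cons(pair(q(0), e), cons(g(pair(cons(e, 0), e), pair(cons(cons(0, e), 0), e)), 0)), 0))  →  pair(e, pair(cons(pair(0, e), cons(g(pair(cons(e, 0), e), pair(cons(cons(0, e), 0), e)), 0)), 0))   [R2 at 2.1.1.1]
2. pair(e, pair(cons(pair(0, e), cons(g(pair(cons(e, 0), e), pair(cons(cons(0, e), 0), e)), 0)), 0))  →  pair(e, pair(cons(pair(0, e), cons(0, 0)), 0))   [R1 at 2.1.2.1]

Reduce t₂ = g(pair(cons(g(pair(cons(e, 0), cons(0, e)), pair(cons(cons(0, 0), e), e)), 0), cons(pair(e, e), e)), pair(cons(0, e), g(pair(cons(e, 0), 0), pair(cons(pair(0, 0), e), e)))):
1. g(pair(cons(g(pair(cons(e, 0), cons(0, e)), pair(cons(cons(0, 0), e), e)), 0), cons(pair(e, e), e)), pair(cons(0, e), g(pair(cons(e, 0), 0), pair(cons(pair(0, 0), e), e))))  →  g(pair(cons(e, 0), cons(pair(e, e), e)), pair(cons(0, e), g(pair(cons(e, 0), 0), pair(cons(pair(0, 0), e), e))))   [R1 at 1.1.1]
2. g(pair(cons(e, 0), cons(pair(e, e), e)), pair(cons(0, e), g(pair(cons(e, 0), 0), pair(cons(pair(0, 0), e), e))))  →  g(pair(cons(e, 0), cons(pair(e, e), e)), pair(cons(0, e), e))   [R1 at 2.2]
3. g(pair(cons(e, 0), cons(pair(e, e), e)), pair(cons(0, e), e))  →  e   [R1 at ε]

no — NF(t₁) = pair(e, pair(cons(pair(0, e), cons(0, 0)), 0)), NF(t₂) = e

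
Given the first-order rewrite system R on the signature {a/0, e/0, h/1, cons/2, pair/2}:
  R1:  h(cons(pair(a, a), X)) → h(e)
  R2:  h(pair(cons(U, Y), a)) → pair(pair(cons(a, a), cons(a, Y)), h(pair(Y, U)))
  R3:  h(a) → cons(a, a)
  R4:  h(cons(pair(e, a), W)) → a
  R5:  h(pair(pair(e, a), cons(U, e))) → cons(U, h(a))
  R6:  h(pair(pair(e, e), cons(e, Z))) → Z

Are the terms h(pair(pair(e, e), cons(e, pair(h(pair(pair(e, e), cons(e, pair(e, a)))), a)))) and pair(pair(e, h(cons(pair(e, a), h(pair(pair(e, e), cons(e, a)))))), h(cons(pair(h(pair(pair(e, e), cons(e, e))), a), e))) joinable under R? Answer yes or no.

Reduce t₁ = h(pair(pair(e, e), cons(e, pair(h(pair(pair(e, e), cons(e, pair(e, a)))), a)))):
1. h(pair(pair(e, e), cons(e, pair(h(pair(pair(e, e), cons(e, pair(e, a)))), a))))  →  pair(h(pair(pair(e, e), cons(e, pair(e, a)))), a)   [R6 at ε]
2. pair(h(pair(pair(e, e), cons(e, pair(e, a)))), a)  →  pair(pair(e, a), a)   [R6 at 1]

Reduce t₂ = pair(pair(e, h(cons(pair(e, a), h(pair(pair(e, e), cons(e, a)))))), h(cons(pair(h(pair(pair(e, e), cons(e, e))), a), e))):
1. pair(pair(e, h(cons(pair(e, a), h(pair(pair(e, e), cons(e, a)))))), h(cons(pair(h(pair(pair(e, e), cons(e, e))), a), e)))  →  pair(pair(e, a), h(cons(pair(h(pair(pair(e, e), cons(e, e))), a), e)))   [R4 at 1.2]
2. pair(pair(e, a), h(cons(pair(h(pair(pair(e, e), cons(e, e))), a), e)))  →  pair(pair(e, a), h(cons(pair(e, a), e)))   [R6 at 2.1.1.1]
3. pair(pair(e, a), h(cons(pair(e, a), e)))  →  pair(pair(e, a), a)   [R4 at 2]

yes — NF(t₁) = pair(pair(e, a), a), NF(t₂) = pair(pair(e, a), a)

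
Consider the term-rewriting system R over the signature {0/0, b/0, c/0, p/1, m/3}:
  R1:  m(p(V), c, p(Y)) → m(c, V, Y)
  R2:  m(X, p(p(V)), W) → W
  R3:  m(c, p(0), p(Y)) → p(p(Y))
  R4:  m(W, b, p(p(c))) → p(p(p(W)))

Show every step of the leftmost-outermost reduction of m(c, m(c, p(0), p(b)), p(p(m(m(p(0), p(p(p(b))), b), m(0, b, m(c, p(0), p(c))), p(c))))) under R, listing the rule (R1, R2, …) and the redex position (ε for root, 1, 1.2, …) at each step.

1. m(c, m(c, p(0), p(b)), p(p(m(m(p(0), p(p(p(b))), b), m(0, b, m(c, p(0), p(c))), p(c)))))  →  m(c, p(p(b)), p(p(m(m(p(0), p(p(p(b))), b), m(0, b, m(c, p(0), p(c))), p(c)))))   [R3 at 2]
2. m(c, p(p(b)), p(p(m(m(p(0), p(p(p(b))), b), m(0, b, m(c, p(0), p(c))), p(c)))))  →  p(p(m(m(p(0), p(p(p(b))), b), m(0, b, m(c, p(0), p(c))), p(c))))   [R2 at ε]
3. p(p(m(m(p(0), p(p(p(b))), b), m(0, b, m(c, p(0), p(c))), p(c))))  →  p(p(m(b, m(0, b, m(c, p(0), p(c))), p(c))))   [R2 at 1.1.1]
4. p(p(m(b, m(0, b, m(c, p(0), p(c))), p(c))))  →  p(p(m(b, m(0, b, p(p(c))), p(c))))   [R3 at 1.1.2.3]
5. p(p(m(b, m(0, b, p(p(c))), p(c))))  →  p(p(m(b, p(p(p(0))), p(c))))   [R4 at 1.1.2]
6. p(p(m(b, p(p(p(0))), p(c))))  →  p(p(p(c)))   [R2 at 1.1]

p(p(p(c)))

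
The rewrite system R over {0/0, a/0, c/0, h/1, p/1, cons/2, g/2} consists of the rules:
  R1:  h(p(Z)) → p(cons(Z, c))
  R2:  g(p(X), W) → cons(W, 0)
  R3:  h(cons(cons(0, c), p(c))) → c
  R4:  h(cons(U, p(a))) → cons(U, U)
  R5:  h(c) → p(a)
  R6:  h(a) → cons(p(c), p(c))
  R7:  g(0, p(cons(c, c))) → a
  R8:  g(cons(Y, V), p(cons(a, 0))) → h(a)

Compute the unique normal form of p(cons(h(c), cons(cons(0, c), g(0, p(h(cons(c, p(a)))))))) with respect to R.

1. p(cons(h(c), cons(cons(0, c), g(0, p(h(cons(c, p(a))))))))  →  p(cons(p(a), cons(cons(0, c), g(0, p(h(cons(c, p(a))))))))   [R5 at 1.1]
2. p(cons(p(a), cons(cons(0, c), g(0, p(h(cons(c, p(a))))))))  →  p(cons(p(a), cons(cons(0, c), g(0, p(cons(c, c))))))   [R4 at 1.2.2.2.1]
3. p(cons(p(a), cons(cons(0, c), g(0, p(cons(c, c))))))  →  p(cons(p(a), cons(cons(0, c), a)))   [R7 at 1.2.2]

p(cons(p(a), cons(cons(0, c), a)))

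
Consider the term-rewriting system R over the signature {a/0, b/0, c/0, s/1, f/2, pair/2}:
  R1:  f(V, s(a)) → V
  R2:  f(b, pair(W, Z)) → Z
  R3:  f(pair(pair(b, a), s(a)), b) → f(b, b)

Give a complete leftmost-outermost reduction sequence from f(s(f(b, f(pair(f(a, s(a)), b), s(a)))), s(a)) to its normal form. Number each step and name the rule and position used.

1. f(s(f(b, f(pair(f(a, s(a)), b), s(a)))), s(a))  →  s(f(b, f(pair(f(a, s(a)), b), s(a))))   [R1 at ε]
2. s(f(b, f(pair(f(a, s(a)), b), s(a))))  →  s(f(b, pair(f(a, s(a)), b)))   [R1 at 1.2]
3. s(f(b, pair(f(a, s(a)), b)))  →  s(b)   [R2 at 1]

s(b)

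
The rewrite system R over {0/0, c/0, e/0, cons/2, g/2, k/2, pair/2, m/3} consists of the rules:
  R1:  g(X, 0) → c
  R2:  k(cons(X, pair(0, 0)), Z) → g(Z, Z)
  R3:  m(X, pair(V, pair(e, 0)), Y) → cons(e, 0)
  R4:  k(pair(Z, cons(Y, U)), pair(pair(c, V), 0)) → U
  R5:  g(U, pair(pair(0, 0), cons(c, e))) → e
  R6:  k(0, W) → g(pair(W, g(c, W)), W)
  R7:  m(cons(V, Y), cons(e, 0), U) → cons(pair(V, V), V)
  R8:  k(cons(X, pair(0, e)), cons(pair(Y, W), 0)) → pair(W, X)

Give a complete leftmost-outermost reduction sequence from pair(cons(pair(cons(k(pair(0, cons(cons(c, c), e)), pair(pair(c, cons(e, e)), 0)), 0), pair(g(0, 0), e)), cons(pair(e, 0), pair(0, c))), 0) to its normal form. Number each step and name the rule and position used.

pair(cons(pair(cons(e, 0), pair(c, e)), cons(pair(e, 0), pair(0, c))), 0)

1. pair(cons(pair(cons(k(pair(0, cons(cons(c, c), e)), pair(pair(c, cons(e, e)), 0)), 0), pair(g(0, 0), e)), cons(pair(e, 0), pair(0, c))), 0)  →  pair(cons(pair(cons(e, 0), pair(g(0, 0), e)), cons(pair(e, 0), pair(0, c))), 0)   [R4 at 1.1.1.1]
2. pair(cons(pair(cons(e, 0), pair(g(0, 0), e)), cons(pair(e, 0), pair(0, c))), 0)  →  pair(cons(pair(cons(e, 0), pair(c, e)), cons(pair(e, 0), pair(0, c))), 0)   [R1 at 1.1.2.1]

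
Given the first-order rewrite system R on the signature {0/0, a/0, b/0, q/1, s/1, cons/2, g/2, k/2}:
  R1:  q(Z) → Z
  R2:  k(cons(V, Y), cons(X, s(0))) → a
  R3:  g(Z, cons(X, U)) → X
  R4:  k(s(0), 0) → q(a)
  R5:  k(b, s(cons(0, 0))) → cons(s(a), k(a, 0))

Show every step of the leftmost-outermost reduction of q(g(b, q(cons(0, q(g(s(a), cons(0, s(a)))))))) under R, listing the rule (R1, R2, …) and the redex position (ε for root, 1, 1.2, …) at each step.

1. q(g(b, q(cons(0, q(g(s(a), cons(0, s(a))))))))  →  g(b, q(cons(0, q(g(s(a), cons(0, s(a)))))))   [R1 at ε]
2. g(b, q(cons(0, q(g(s(a), cons(0, s(a)))))))  →  g(b, cons(0, q(g(s(a), cons(0, s(a))))))   [R1 at 2]
3. g(b, cons(0, q(g(s(a), cons(0, s(a))))))  →  0   [R3 at ε]

0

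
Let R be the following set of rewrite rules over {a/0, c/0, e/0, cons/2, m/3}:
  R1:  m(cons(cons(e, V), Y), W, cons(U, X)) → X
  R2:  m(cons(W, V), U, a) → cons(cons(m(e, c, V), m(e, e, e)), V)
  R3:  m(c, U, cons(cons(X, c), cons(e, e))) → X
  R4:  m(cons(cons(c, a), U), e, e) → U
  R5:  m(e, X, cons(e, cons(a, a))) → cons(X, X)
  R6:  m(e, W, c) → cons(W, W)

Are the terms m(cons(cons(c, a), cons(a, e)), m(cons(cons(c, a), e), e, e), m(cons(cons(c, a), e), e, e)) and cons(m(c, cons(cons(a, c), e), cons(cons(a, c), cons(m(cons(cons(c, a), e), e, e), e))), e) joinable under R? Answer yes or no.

Reduce t₁ = m(cons(cons(c, a), cons(a, e)), m(cons(cons(c, a), e), e, e), m(cons(cons(c, a), e), e, e)):
1. m(cons(cons(c, a), cons(a, e)), m(cons(cons(c, a), e), e, e), m(cons(cons(c, a), e), e, e))  →  m(cons(cons(c, a), cons(a, e)), e, m(cons(cons(c, a), e), e, e))   [R4 at 2]
2. m(cons(cons(c, a), cons(a, e)), e, m(cons(cons(c, a), e), e, e))  →  m(cons(cons(c, a), cons(a, e)), e, e)   [R4 at 3]
3. m(cons(cons(c, a), cons(a, e)), e, e)  →  cons(a, e)   [R4 at ε]

Reduce t₂ = cons(m(c, cons(cons(a, c), e), cons(cons(a, c), cons(m(cons(cons(c, a), e), e, e), e))), e):
1. cons(m(c, cons(cons(a, c), e), cons(cons(a, c), cons(m(cons(cons(c, a), e), e, e), e))), e)  →  cons(m(c, cons(cons(a, c), e), cons(cons(a, c), cons(e, e))), e)   [R4 at 1.3.2.1]
2. cons(m(c, cons(cons(a, c), e), cons(cons(a, c), cons(e, e))), e)  →  cons(a, e)   [R3 at 1]

yes — NF(t₁) = cons(a, e), NF(t₂) = cons(a, e)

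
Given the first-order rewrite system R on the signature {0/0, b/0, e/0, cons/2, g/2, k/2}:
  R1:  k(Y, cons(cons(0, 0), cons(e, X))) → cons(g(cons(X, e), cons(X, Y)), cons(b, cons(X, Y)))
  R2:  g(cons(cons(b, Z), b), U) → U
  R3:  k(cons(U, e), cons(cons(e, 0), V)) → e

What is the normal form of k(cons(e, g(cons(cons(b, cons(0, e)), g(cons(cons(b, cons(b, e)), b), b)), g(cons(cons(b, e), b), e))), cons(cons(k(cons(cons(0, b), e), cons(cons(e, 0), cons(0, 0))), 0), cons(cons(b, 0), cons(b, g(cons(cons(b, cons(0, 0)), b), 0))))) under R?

1. k(cons(e, g(cons(cons(b, cons(0, e)), g(cons(cons(b, cons(b, e)), b), b)), g(cons(cons(b, e), b), e))), cons(cons(k(cons(cons(0, b), e), cons(cons(e, 0), cons(0, 0))), 0), cons(cons(b, 0), cons(b, g(cons(cons(b, cons(0, 0)), b), 0)))))  →  k(cons(e, g(cons(cons(b, cons(0, e)), b), g(cons(cons(b, e), b), e))), cons(cons(k(cons(cons(0, b), e), cons(cons(e, 0), cons(0, 0))), 0), cons(cons(b, 0), cons(b, g(cons(cons(b, cons(0, 0)), b), 0)))))   [R2 at 1.2.1.2]
2. k(cons(e, g(cons(cons(b, cons(0, e)), b), g(cons(cons(b, e), b), e))), cons(cons(k(cons(cons(0, b), e), cons(cons(e, 0), cons(0, 0))), 0), cons(cons(b, 0), cons(b, g(cons(cons(b, cons(0, 0)), b), 0)))))  →  k(cons(e, g(cons(cons(b, e), b), e)), cons(cons(k(cons(cons(0, b), e), cons(cons(e, 0), cons(0, 0))), 0), cons(cons(b, 0), cons(b, g(cons(cons(b, cons(0, 0)), b), 0)))))   [R2 at 1.2]
3. k(cons(e, g(cons(cons(b, e), b), e)), cons(cons(k(cons(cons(0, b), e), cons(cons(e, 0), cons(0, 0))), 0), cons(cons(b, 0), cons(b, g(cons(cons(b, cons(0, 0)), b), 0)))))  →  k(cons(e, e), cons(cons(k(cons(cons(0, b), e), cons(cons(e, 0), cons(0, 0))), 0), cons(cons(b, 0), cons(b, g(cons(cons(b, cons(0, 0)), b), 0)))))   [R2 at 1.2]
4. k(cons(e, e), cons(cons(k(cons(cons(0, b), e), cons(cons(e, 0), cons(0, 0))), 0), cons(cons(b, 0), cons(b, g(cons(cons(b, cons(0, 0)), b), 0)))))  →  k(cons(e, e), cons(cons(e, 0), cons(cons(b, 0), cons(b, g(cons(cons(b, cons(0, 0)), b), 0)))))   [R3 at 2.1.1]
5. k(cons(e, e), cons(cons(e, 0), cons(cons(b, 0), cons(b, g(cons(cons(b, cons(0, 0)), b), 0)))))  →  e   [R3 at ε]

e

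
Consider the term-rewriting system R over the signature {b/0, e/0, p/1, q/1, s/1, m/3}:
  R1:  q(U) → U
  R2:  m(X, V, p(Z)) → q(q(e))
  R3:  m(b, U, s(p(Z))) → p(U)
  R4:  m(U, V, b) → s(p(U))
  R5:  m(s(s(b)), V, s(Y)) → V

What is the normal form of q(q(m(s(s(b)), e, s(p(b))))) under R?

1. q(q(m(s(s(b)), e, s(p(b)))))  →  q(m(s(s(b)), e, s(p(b))))   [R1 at ε]
2. q(m(s(s(b)), e, s(p(b))))  →  m(s(s(b)), e, s(p(b)))   [R1 at ε]
3. m(s(s(b)), e, s(p(b)))  →  e   [R5 at ε]

e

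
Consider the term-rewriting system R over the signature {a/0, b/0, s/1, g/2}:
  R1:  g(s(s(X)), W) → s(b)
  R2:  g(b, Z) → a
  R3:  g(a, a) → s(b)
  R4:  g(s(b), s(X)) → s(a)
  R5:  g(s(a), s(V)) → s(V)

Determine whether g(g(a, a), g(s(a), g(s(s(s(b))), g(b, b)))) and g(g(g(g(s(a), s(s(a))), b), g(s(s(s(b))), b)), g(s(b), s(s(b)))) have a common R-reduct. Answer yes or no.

yes — NF(t₁) = s(a), NF(t₂) = s(a)

Reduce t₁ = g(g(a, a), g(s(a), g(s(s(s(b))), g(b, b)))):
1. g(g(a, a), g(s(a), g(s(s(s(b))), g(b, b))))  →  g(s(b), g(s(a), g(s(s(s(b))), g(b, b))))   [R3 at 1]
2. g(s(b), g(s(a), g(s(s(s(b))), g(b, b))))  →  g(s(b), g(s(a), s(b)))   [R1 at 2.2]
3. g(s(b), g(s(a), s(b)))  →  g(s(b), s(b))   [R5 at 2]
4. g(s(b), s(b))  →  s(a)   [R4 at ε]

Reduce t₂ = g(g(g(g(s(a), s(s(a))), b), g(s(s(s(b))), b)), g(s(b), s(s(b)))):
1. g(g(g(g(s(a), s(s(a))), b), g(s(s(s(b))), b)), g(s(b), s(s(b))))  →  g(g(g(s(s(a)), b), g(s(s(s(b))), b)), g(s(b), s(s(b))))   [R5 at 1.1.1]
2. g(g(g(s(s(a)), b), g(s(s(s(b))), b)), g(s(b), s(s(b))))  →  g(g(s(b), g(s(s(s(b))), b)), g(s(b), s(s(b))))   [R1 at 1.1]
3. g(g(s(b), g(s(s(s(b))), b)), g(s(b), s(s(b))))  →  g(g(s(b), s(b)), g(s(b), s(s(b))))   [R1 at 1.2]
4. g(g(s(b), s(b)), g(s(b), s(s(b))))  →  g(s(a), g(s(b), s(s(b))))   [R4 at 1]
5. g(s(a), g(s(b), s(s(b))))  →  g(s(a), s(a))   [R4 at 2]
6. g(s(a), s(a))  →  s(a)   [R5 at ε]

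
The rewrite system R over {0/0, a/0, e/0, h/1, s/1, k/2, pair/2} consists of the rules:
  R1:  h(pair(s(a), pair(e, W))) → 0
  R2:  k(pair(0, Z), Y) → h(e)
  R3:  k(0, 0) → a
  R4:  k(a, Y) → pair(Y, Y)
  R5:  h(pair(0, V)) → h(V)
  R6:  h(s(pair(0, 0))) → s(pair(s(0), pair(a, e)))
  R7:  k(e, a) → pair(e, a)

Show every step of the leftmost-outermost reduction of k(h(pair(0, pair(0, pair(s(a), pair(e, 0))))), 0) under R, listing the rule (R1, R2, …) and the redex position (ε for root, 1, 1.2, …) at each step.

a

1. k(h(pair(0, pair(0, pair(s(a), pair(e, 0))))), 0)  →  k(h(pair(0, pair(s(a), pair(e, 0)))), 0)   [R5 at 1]
2. k(h(pair(0, pair(s(a), pair(e, 0)))), 0)  →  k(h(pair(s(a), pair(e, 0))), 0)   [R5 at 1]
3. k(h(pair(s(a), pair(e, 0))), 0)  →  k(0, 0)   [R1 at 1]
4. k(0, 0)  →  a   [R3 at ε]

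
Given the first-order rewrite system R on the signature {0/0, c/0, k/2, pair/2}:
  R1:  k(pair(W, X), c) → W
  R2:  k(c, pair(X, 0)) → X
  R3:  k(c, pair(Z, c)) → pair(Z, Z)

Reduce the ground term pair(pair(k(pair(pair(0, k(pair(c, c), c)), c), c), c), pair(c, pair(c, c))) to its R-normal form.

pair(pair(pair(0, c), c), pair(c, pair(c, c)))

1. pair(pair(k(pair(pair(0, k(pair(c, c), c)), c), c), c), pair(c, pair(c, c)))  →  pair(pair(pair(0, k(pair(c, c), c)), c), pair(c, pair(c, c)))   [R1 at 1.1]
2. pair(pair(pair(0, k(pair(c, c), c)), c), pair(c, pair(c, c)))  →  pair(pair(pair(0, c), c), pair(c, pair(c, c)))   [R1 at 1.1.2]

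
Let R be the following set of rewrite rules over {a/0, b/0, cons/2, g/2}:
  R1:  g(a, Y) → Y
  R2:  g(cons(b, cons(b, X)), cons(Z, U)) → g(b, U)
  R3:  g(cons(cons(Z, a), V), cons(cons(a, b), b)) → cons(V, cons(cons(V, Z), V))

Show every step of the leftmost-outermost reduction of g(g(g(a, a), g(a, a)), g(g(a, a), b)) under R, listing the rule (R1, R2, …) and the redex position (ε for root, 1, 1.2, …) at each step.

b

1. g(g(g(a, a), g(a, a)), g(g(a, a), b))  →  g(g(a, g(a, a)), g(g(a, a), b))   [R1 at 1.1]
2. g(g(a, g(a, a)), g(g(a, a), b))  →  g(g(a, a), g(g(a, a), b))   [R1 at 1]
3. g(g(a, a), g(g(a, a), b))  →  g(a, g(g(a, a), b))   [R1 at 1]
4. g(a, g(g(a, a), b))  →  g(g(a, a), b)   [R1 at ε]
5. g(g(a, a), b)  →  g(a, b)   [R1 at 1]
6. g(a, b)  →  b   [R1 at ε]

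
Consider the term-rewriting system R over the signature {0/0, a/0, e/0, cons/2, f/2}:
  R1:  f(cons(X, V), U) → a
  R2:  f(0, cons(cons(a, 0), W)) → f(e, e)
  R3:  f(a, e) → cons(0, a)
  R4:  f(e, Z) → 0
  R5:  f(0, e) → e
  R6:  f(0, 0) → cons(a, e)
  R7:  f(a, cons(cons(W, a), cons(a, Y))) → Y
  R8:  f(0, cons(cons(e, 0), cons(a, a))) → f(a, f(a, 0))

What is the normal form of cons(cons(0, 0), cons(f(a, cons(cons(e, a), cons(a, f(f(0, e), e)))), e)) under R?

cons(cons(0, 0), cons(0, e))

1. cons(cons(0, 0), cons(f(a, cons(cons(e, a), cons(a, f(f(0, e), e)))), e))  →  cons(cons(0, 0), cons(f(f(0, e), e), e))   [R7 at 2.1]
2. cons(cons(0, 0), cons(f(f(0, e), e), e))  →  cons(cons(0, 0), cons(f(e, e), e))   [R5 at 2.1.1]
3. cons(cons(0, 0), cons(f(e, e), e))  →  cons(cons(0, 0), cons(0, e))   [R4 at 2.1]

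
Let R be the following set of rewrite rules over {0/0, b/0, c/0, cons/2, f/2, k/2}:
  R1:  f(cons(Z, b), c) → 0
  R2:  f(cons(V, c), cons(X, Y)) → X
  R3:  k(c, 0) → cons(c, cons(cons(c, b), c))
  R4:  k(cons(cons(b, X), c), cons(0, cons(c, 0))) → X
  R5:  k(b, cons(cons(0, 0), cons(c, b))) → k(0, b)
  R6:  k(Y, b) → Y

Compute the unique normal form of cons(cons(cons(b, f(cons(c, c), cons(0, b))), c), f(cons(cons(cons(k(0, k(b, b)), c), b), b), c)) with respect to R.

cons(cons(cons(b, 0), c), 0)

1. cons(cons(cons(b, f(cons(c, c), cons(0, b))), c), f(cons(cons(cons(k(0, k(b, b)), c), b), b), c))  →  cons(cons(cons(b, 0), c), f(cons(cons(cons(k(0, k(b, b)), c), b), b), c))   [R2 at 1.1.2]
2. cons(cons(cons(b, 0), c), f(cons(cons(cons(k(0, k(b, b)), c), b), b), c))  →  cons(cons(cons(b, 0), c), 0)   [R1 at 2]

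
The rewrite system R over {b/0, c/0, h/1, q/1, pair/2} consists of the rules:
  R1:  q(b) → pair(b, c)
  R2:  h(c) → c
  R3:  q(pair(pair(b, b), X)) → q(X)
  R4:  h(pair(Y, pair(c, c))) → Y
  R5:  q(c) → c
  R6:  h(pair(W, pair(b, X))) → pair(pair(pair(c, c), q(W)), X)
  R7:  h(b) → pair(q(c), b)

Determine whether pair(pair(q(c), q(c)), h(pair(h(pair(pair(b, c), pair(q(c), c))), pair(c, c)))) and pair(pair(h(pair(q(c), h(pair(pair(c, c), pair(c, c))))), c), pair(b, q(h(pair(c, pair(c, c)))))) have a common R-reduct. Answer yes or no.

yes — NF(t₁) = pair(pair(c, c), pair(b, c)), NF(t₂) = pair(pair(c, c), pair(b, c))

Reduce t₁ = pair(pair(q(c), q(c)), h(pair(h(pair(pair(b, c), pair(q(c), c))), pair(c, c)))):
1. pair(pair(q(c), q(c)), h(pair(h(pair(pair(b, c), pair(q(c), c))), pair(c, c))))  →  pair(pair(c, q(c)), h(pair(h(pair(pair(b, c), pair(q(c), c))), pair(c, c))))   [R5 at 1.1]
2. pair(pair(c, q(c)), h(pair(h(pair(pair(b, c), pair(q(c), c))), pair(c, c))))  →  pair(pair(c, c), h(pair(h(pair(pair(b, c), pair(q(c), c))), pair(c, c))))   [R5 at 1.2]
3. pair(pair(c, c), h(pair(h(pair(pair(b, c), pair(q(c), c))), pair(c, c))))  →  pair(pair(c, c), h(pair(pair(b, c), pair(q(c), c))))   [R4 at 2]
4. pair(pair(c, c), h(pair(pair(b, c), pair(q(c), c))))  →  pair(pair(c, c), h(pair(pair(b, c), pair(c, c))))   [R5 at 2.1.2.1]
5. pair(pair(c, c), h(pair(pair(b, c), pair(c, c))))  →  pair(pair(c, c), pair(b, c))   [R4 at 2]

Reduce t₂ = pair(pair(h(pair(q(c), h(pair(pair(c, c), pair(c, c))))), c), pair(b, q(h(pair(c, pair(c, c)))))):
1. pair(pair(h(pair(q(c), h(pair(pair(c, c), pair(c, c))))), c), pair(b, q(h(pair(c, pair(c, c))))))  →  pair(pair(h(pair(c, h(pair(pair(c, c), pair(c, c))))), c), pair(b, q(h(pair(c, pair(c, c))))))   [R5 at 1.1.1.1]
2. pair(pair(h(pair(c, h(pair(pair(c, c), pair(c, c))))), c), pair(b, q(h(pair(c, pair(c, c))))))  →  pair(pair(h(pair(c, pair(c, c))), c), pair(b, q(h(pair(c, pair(c, c))))))   [R4 at 1.1.1.2]
3. pair(pair(h(pair(c, pair(c, c))), c), pair(b, q(h(pair(c, pair(c, c))))))  →  pair(pair(c, c), pair(b, q(h(pair(c, pair(c, c))))))   [R4 at 1.1]
4. pair(pair(c, c), pair(b, q(h(pair(c, pair(c, c))))))  →  pair(pair(c, c), pair(b, q(c)))   [R4 at 2.2.1]
5. pair(pair(c, c), pair(b, q(c)))  →  pair(pair(c, c), pair(b, c))   [R5 at 2.2]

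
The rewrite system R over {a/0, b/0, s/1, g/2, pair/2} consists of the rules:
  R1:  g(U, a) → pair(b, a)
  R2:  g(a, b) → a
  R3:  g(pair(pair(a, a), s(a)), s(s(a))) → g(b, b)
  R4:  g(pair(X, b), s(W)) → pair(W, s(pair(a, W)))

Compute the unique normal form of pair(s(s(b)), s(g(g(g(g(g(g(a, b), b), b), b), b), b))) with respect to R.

1. pair(s(s(b)), s(g(g(g(g(g(g(a, b), b), b), b), b), b)))  →  pair(s(s(b)), s(g(g(g(g(g(a, b), b), b), b), b)))   [R2 at 2.1.1.1.1.1.1]
2. pair(s(s(b)), s(g(g(g(g(g(a, b), b), b), b), b)))  →  pair(s(s(b)), s(g(g(g(g(a, b), b), b), b)))   [R2 at 2.1.1.1.1.1]
3. pair(s(s(b)), s(g(g(g(g(a, b), b), b), b)))  →  pair(s(s(b)), s(g(g(g(a, b), b), b)))   [R2 at 2.1.1.1.1]
4. pair(s(s(b)), s(g(g(g(a, b), b), b)))  →  pair(s(s(b)), s(g(g(a, b), b)))   [R2 at 2.1.1.1]
5. pair(s(s(b)), s(g(g(a, b), b)))  →  pair(s(s(b)), s(g(a, b)))   [R2 at 2.1.1]
6. pair(s(s(b)), s(g(a, b)))  →  pair(s(s(b)), s(a))   [R2 at 2.1]

pair(s(s(b)), s(a))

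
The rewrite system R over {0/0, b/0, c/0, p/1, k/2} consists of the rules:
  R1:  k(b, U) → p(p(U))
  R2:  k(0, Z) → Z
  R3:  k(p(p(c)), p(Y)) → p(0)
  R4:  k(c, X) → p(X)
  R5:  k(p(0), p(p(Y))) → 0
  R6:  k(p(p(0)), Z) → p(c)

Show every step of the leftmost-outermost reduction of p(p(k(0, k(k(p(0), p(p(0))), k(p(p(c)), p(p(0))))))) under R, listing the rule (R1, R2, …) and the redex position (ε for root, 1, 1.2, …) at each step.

p(p(p(0)))

1. p(p(k(0, k(k(p(0), p(p(0))), k(p(p(c)), p(p(0)))))))  →  p(p(k(k(p(0), p(p(0))), k(p(p(c)), p(p(0))))))   [R2 at 1.1]
2. p(p(k(k(p(0), p(p(0))), k(p(p(c)), p(p(0))))))  →  p(p(k(0, k(p(p(c)), p(p(0))))))   [R5 at 1.1.1]
3. p(p(k(0, k(p(p(c)), p(p(0))))))  →  p(p(k(p(p(c)), p(p(0)))))   [R2 at 1.1]
4. p(p(k(p(p(c)), p(p(0)))))  →  p(p(p(0)))   [R3 at 1.1]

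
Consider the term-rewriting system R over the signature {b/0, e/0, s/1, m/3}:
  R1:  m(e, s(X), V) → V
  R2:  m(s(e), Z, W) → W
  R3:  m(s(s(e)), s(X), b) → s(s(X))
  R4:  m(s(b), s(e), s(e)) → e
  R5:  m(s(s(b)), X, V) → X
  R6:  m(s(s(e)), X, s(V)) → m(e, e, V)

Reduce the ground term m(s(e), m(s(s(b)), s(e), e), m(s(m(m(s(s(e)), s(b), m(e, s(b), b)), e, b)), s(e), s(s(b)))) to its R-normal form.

1. m(s(e), m(s(s(b)), s(e), e), m(s(m(m(s(s(e)), s(b), m(e, s(b), b)), e, b)), s(e), s(s(b))))  →  m(s(m(m(s(s(e)), s(b), m(e, s(b), b)), e, b)), s(e), s(s(b)))   [R2 at ε]
2. m(s(m(m(s(s(e)), s(b), m(e, s(b), b)), e, b)), s(e), s(s(b)))  →  m(s(m(m(s(s(e)), s(b), b), e, b)), s(e), s(s(b)))   [R1 at 1.1.1.3]
3. m(s(m(m(s(s(e)), s(b), b), e, b)), s(e), s(s(b)))  →  m(s(m(s(s(b)), e, b)), s(e), s(s(b)))   [R3 at 1.1.1]
4. m(s(m(s(s(b)), e, b)), s(e), s(s(b)))  →  m(s(e), s(e), s(s(b)))   [R5 at 1.1]
5. m(s(e), s(e), s(s(b)))  →  s(s(b))   [R2 at ε]

s(s(b))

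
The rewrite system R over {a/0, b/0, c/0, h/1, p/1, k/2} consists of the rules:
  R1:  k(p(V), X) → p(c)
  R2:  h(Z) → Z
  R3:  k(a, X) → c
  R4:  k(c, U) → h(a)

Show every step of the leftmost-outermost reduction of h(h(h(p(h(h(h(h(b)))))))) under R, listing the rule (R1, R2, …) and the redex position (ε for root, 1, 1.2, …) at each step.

p(b)

1. h(h(h(p(h(h(h(h(b))))))))  →  h(h(p(h(h(h(h(b)))))))   [R2 at ε]
2. h(h(p(h(h(h(h(b)))))))  →  h(p(h(h(h(h(b))))))   [R2 at ε]
3. h(p(h(h(h(h(b))))))  →  p(h(h(h(h(b)))))   [R2 at ε]
4. p(h(h(h(h(b)))))  →  p(h(h(h(b))))   [R2 at 1]
5. p(h(h(h(b))))  →  p(h(h(b)))   [R2 at 1]
6. p(h(h(b)))  →  p(h(b))   [R2 at 1]
7. p(h(b))  →  p(b)   [R2 at 1]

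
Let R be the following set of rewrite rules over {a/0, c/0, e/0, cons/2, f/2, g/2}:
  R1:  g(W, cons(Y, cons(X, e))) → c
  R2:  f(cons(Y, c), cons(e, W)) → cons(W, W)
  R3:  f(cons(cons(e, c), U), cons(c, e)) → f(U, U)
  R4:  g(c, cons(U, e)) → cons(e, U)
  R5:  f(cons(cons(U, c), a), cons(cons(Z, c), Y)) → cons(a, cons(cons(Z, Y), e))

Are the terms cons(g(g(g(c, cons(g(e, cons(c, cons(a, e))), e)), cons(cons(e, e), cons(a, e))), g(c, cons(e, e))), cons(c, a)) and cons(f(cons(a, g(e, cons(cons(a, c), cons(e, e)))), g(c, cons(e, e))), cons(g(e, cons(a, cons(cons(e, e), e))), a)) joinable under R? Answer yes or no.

Reduce t₁ = cons(g(g(g(c, cons(g(e, cons(c, cons(a, e))), e)), cons(cons(e, e), cons(a, e))), g(c, cons(e, e))), cons(c, a)):
1. cons(g(g(g(c, cons(g(e, cons(c, cons(a, e))), e)), cons(cons(e, e), cons(a, e))), g(c, cons(e, e))), cons(c, a))  →  cons(g(c, g(c, cons(e, e))), cons(c, a))   [R1 at 1.1]
2. cons(g(c, g(c, cons(e, e))), cons(c, a))  →  cons(g(c, cons(e, e)), cons(c, a))   [R4 at 1.2]
3. cons(g(c, cons(e, e)), cons(c, a))  →  cons(cons(e, e), cons(c, a))   [R4 at 1]

Reduce t₂ = cons(f(cons(a, g(e, cons(cons(a, c), cons(e, e)))), g(c, cons(e, e))), cons(g(e, cons(a, cons(cons(e, e), e))), a)):
1. cons(f(cons(a, g(e, cons(cons(a, c), cons(e, e)))), g(c, cons(e, e))), cons(g(e, cons(a, cons(cons(e, e), e))), a))  →  cons(f(cons(a, c), g(c, cons(e, e))), cons(g(e, cons(a, cons(cons(e, e), e))), a))   [R1 at 1.1.2]
2. cons(f(cons(a, c), g(c, cons(e, e))), cons(g(e, cons(a, cons(cons(e, e), e))), a))  →  cons(f(cons(a, c), cons(e, e)), cons(g(e, cons(a, cons(cons(e, e), e))), a))   [R4 at 1.2]
3. cons(f(cons(a, c), cons(e, e)), cons(g(e, cons(a, cons(cons(e, e), e))), a))  →  cons(cons(e, e), cons(g(e, cons(a, cons(cons(e, e), e))), a))   [R2 at 1]
4. cons(cons(e, e), cons(g(e, cons(a, cons(cons(e, e), e))), a))  →  cons(cons(e, e), cons(c, a))   [R1 at 2.1]

yes — NF(t₁) = cons(cons(e, e), cons(c, a)), NF(t₂) = cons(cons(e, e), cons(c, a))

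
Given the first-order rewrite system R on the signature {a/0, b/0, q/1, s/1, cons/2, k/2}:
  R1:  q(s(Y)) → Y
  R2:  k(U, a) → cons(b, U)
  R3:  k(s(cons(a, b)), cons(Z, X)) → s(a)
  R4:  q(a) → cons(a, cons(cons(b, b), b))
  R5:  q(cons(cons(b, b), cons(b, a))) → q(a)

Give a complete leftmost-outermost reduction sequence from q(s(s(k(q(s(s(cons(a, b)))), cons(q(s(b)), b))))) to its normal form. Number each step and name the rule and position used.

1. q(s(s(k(q(s(s(cons(a, b)))), cons(q(s(b)), b)))))  →  s(k(q(s(s(cons(a, b)))), cons(q(s(b)), b)))   [R1 at ε]
2. s(k(q(s(s(cons(a, b)))), cons(q(s(b)), b)))  →  s(k(s(cons(a, b)), cons(q(s(b)), b)))   [R1 at 1.1]
3. s(k(s(cons(a, b)), cons(q(s(b)), b)))  →  s(s(a))   [R3 at 1]

s(s(a))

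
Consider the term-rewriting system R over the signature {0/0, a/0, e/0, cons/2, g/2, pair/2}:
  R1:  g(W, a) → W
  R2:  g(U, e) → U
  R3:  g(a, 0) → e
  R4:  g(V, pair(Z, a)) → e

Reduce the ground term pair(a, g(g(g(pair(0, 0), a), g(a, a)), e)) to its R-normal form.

1. pair(a, g(g(g(pair(0, 0), a), g(a, a)), e))  →  pair(a, g(g(pair(0, 0), a), g(a, a)))   [R2 at 2]
2. pair(a, g(g(pair(0, 0), a), g(a, a)))  →  pair(a, g(pair(0, 0), g(a, a)))   [R1 at 2.1]
3. pair(a, g(pair(0, 0), g(a, a)))  →  pair(a, g(pair(0, 0), a))   [R1 at 2.2]
4. pair(a, g(pair(0, 0), a))  →  pair(a, pair(0, 0))   [R1 at 2]

pair(a, pair(0, 0))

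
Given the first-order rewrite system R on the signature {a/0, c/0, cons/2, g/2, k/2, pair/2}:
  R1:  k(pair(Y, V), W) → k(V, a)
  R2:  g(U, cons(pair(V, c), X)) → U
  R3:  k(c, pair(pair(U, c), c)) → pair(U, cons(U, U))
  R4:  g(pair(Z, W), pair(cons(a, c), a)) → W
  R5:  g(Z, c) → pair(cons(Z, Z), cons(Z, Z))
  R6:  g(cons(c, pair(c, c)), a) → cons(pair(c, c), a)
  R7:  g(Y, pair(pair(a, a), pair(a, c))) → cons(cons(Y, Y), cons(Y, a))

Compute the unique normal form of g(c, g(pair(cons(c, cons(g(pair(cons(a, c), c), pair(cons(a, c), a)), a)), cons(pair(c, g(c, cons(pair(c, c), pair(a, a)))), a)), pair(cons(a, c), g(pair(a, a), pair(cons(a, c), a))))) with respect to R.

c

1. g(c, g(pair(cons(c, cons(g(pair(cons(a, c), c), pair(cons(a, c), a)), a)), cons(pair(c, g(c, cons(pair(c, c), pair(a, a)))), a)), pair(cons(a, c), g(pair(a, a), pair(cons(a, c), a)))))  →  g(c, g(pair(cons(c, cons(c, a)), cons(pair(c, g(c, cons(pair(c, c), pair(a, a)))), a)), pair(cons(a, c), g(pair(a, a), pair(cons(a, c), a)))))   [R4 at 2.1.1.2.1]
2. g(c, g(pair(cons(c, cons(c, a)), cons(pair(c, g(c, cons(pair(c, c), pair(a, a)))), a)), pair(cons(a, c), g(pair(a, a), pair(cons(a, c), a)))))  →  g(c, g(pair(cons(c, cons(c, a)), cons(pair(c, c), a)), pair(cons(a, c), g(pair(a, a), pair(cons(a, c), a)))))   [R2 at 2.1.2.1.2]
3. g(c, g(pair(cons(c, cons(c, a)), cons(pair(c, c), a)), pair(cons(a, c), g(pair(a, a), pair(cons(a, c), a)))))  →  g(c, g(pair(cons(c, cons(c, a)), cons(pair(c, c), a)), pair(cons(a, c), a)))   [R4 at 2.2.2]
4. g(c, g(pair(cons(c, cons(c, a)), cons(pair(c, c), a)), pair(cons(a, c), a)))  →  g(c, cons(pair(c, c), a))   [R4 at 2]
5. g(c, cons(pair(c, c), a))  →  c   [R2 at ε]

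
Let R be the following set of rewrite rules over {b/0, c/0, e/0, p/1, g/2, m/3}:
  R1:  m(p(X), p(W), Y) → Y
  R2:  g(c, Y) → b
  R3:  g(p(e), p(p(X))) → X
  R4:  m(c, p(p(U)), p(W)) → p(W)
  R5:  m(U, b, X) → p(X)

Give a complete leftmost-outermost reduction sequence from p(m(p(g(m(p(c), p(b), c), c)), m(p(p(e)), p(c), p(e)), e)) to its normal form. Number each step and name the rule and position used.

p(e)

1. p(m(p(g(m(p(c), p(b), c), c)), m(p(p(e)), p(c), p(e)), e))  →  p(m(p(g(c, c)), m(p(p(e)), p(c), p(e)), e))   [R1 at 1.1.1.1]
2. p(m(p(g(c, c)), m(p(p(e)), p(c), p(e)), e))  →  p(m(p(b), m(p(p(e)), p(c), p(e)), e))   [R2 at 1.1.1]
3. p(m(p(b), m(p(p(e)), p(c), p(e)), e))  →  p(m(p(b), p(e), e))   [R1 at 1.2]
4. p(m(p(b), p(e), e))  →  p(e)   [R1 at 1]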